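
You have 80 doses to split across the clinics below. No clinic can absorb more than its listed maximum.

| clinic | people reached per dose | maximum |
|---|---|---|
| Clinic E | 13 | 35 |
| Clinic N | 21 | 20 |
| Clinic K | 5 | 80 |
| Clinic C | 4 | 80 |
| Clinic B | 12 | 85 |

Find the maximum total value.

1175

Rank by people reached per dose: Clinic N 21 > Clinic E 13 > Clinic B 12 > Clinic K 5 > Clinic C 4.
Give Clinic N 20 to hit its cap of 20 — 60 left.
Clinic E takes 35 to reach its cap of 35 — 25 left.
Clinic B: +25 (room for 85) → 25. Pool exhausted.
Total = 13×35 + 21×20 + 12×25 = 1175.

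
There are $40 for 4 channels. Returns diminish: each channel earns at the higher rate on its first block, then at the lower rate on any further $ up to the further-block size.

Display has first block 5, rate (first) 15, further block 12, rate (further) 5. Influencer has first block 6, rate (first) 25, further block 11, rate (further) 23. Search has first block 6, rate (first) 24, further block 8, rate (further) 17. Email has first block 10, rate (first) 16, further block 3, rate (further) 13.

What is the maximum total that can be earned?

Treat each block as its own option and order by rate: Influencer/first 25 > Search/first 24 > Influencer/second 23 > Search/second 17 > Email/first 16 > Display/first 15 > Email/second 13 > Display/second 5.
Influencer first at 25: fill all 6 → 34 left.
Fill Search first block (6 at 24) → 28 left.
Fill Influencer second block (11 at 23) → 17 left.
Search second at 17: fill all 8 → 9 left.
Email first at 16: only 9 left, fill 9.
Total = 25×6 + 24×6 + 23×11 + 17×8 + 16×9 = 827.

827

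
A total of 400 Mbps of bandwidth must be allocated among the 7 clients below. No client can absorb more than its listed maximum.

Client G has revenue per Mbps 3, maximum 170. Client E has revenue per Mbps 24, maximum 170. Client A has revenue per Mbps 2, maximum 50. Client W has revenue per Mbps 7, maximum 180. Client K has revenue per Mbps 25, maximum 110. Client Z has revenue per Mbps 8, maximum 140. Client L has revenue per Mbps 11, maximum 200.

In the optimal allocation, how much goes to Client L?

120

Order the clients by revenue per Mbps: Client K 25 > Client E 24 > Client L 11 > Client Z 8 > Client W 7 > Client G 3 > Client A 2.
Client K: +110 to 110 (cap) → 290 left.
Give Client E 170 to hit its cap of 170 → 120 left.
Only 120 left; Client L takes them to reach 120.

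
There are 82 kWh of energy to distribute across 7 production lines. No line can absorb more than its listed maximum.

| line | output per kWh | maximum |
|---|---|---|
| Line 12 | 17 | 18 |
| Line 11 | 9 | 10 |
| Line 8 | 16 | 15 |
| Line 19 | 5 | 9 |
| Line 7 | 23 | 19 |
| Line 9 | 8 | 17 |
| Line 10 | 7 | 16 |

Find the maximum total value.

1230

Order the production lines by output per kWh: Line 7 23 > Line 12 17 > Line 8 16 > Line 11 9 > Line 9 8 > Line 10 7 > Line 19 5.
Line 7: +19 to 19 (cap) → 63 left.
Line 12: +18 to 18 (cap) → 45 left.
Line 8: +15 to 15 (cap) → 30 left.
Line 11: +10 to 10 (cap) → 20 left.
Line 9: +17 to 17 (cap) → 3 left.
Line 10 has room for 16 but only 3 remain, so it gets 3.
Total = 17×18 + 9×10 + 16×15 + 23×19 + 8×17 + 7×3 = 1230.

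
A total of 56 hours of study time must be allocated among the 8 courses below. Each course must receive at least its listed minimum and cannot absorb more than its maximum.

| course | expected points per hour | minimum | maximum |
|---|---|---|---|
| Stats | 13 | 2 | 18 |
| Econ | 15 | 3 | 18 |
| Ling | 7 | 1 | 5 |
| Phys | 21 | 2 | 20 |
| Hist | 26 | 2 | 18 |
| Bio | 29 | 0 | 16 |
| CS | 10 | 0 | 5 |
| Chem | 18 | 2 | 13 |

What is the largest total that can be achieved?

1340

Meeting every minimum uses 2+3+1+2+2+0+0+2 = 12 hours, leaving 44.
Rank by expected points per hour: Bio 29 > Hist 26 > Phys 21 > Chem 18 > Econ 15 > Stats 13 > CS 10 > Ling 7.
Give Bio 16 more to hit its cap of 16 ; 28 left.
Hist takes 16 more to reach its cap of 18 ; 12 left.
Phys has room for 18 more but only 12 remain, so it gets 14.
Total = 13×2 + 15×3 + 7×1 + 21×14 + 26×18 + 29×16 + 18×2 = 1340.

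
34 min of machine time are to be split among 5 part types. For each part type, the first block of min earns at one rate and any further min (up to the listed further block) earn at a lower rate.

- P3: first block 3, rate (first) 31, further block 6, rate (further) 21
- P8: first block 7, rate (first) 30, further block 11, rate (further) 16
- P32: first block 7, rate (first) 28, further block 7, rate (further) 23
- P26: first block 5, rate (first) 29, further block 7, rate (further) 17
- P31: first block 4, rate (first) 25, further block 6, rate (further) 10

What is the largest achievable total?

926

Treat each block as its own option and order by rate: P3/T1 31 > P8/T1 30 > P26/T1 29 > P32/T1 28 > P31/T1 25 > P32/T2 23 > P3/T2 21 > P26/T2 17 > P8/T2 16 > P31/T2 10.
Fill P3 T1 block (3 at 31) ; 31 left.
P8 T1 at 30: fill all 7 ; 24 left.
Fill P26 T1 block (5 at 29) ; 19 left.
P32/T1 (28): +7 ; 12 left.
Fill P31 T1 block (4 at 25) ; 8 left.
Fill P32 T2 block (7 at 23) ; 1 left.
P3 T2 at 21: only 1 left, fill 1.
Total = 31×3 + 30×7 + 29×5 + 28×7 + 25×4 + 23×7 + 21×1 = 926.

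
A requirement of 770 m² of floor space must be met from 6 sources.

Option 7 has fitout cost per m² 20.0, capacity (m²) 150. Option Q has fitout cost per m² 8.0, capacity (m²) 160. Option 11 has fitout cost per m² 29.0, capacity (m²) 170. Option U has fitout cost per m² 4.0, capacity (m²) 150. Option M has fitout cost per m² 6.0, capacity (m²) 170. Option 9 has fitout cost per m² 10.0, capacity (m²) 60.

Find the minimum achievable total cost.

Use sources in increasing cost order.
Option U at 4.0: take all 150 m² ; 620 still needed.
Option M (6.0): use full 170 ; 450 m² to go.
Option Q (8.0): use full 160 ; 290 m² to go.
Option 9 at 10.0: take all 60 m² ; 230 still needed.
Option 7 at 20.0: take all 150 m² ; 80 still needed.
Option 11 at 29.0: take 80 of its 170 ; requirement met.
Cost = 150×4.0 + 170×6.0 + 160×8.0 + 60×10.0 + 150×20.0 + 80×29.0 = 8820.

8820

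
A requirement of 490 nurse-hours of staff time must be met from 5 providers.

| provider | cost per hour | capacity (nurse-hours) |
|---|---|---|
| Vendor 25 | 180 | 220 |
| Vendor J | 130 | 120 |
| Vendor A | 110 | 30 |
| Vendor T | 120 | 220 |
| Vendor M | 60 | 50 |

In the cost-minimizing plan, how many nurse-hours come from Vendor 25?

Cheapest first:
Vendor M (60): use full 50 → 440 nurse-hours to go.
Vendor A (110): use full 30 → 410 nurse-hours to go.
Vendor T at 120: take all 220 nurse-hours → 190 still needed.
Vendor J at 130: take all 120 nurse-hours → 70 still needed.
Vendor 25 (180): take the remaining 70 → done.

70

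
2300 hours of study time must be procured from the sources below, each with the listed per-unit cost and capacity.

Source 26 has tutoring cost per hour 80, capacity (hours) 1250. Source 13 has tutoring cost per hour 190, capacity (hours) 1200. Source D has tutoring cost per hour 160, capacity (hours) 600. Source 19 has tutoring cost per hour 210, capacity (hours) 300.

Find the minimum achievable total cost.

Fill from the cheapest source first.
Take 1250 from Source 26 at 80 — need 1050 more.
Take 600 from Source D at 160 — need 450 more.
Take 450 from Source 13 at 190 to finish.
Source 19: unused.
Cost = 1250×80 + 600×160 + 450×190 = 281500.

281500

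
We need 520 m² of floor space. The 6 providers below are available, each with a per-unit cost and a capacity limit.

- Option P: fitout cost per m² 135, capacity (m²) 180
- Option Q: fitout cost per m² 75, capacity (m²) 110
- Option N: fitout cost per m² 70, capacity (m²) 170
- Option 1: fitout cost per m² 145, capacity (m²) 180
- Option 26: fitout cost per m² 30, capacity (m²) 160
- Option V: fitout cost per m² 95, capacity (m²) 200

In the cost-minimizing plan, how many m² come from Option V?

Use providers in increasing cost order.
Take 160 from Option 26 at 30 → need 360 more.
Take 170 from Option N at 70 → need 190 more.
Take 110 from Option Q at 75 → need 80 more.
Option V (95): take the remaining 80 → done.
Option P, Option 1: unused.

80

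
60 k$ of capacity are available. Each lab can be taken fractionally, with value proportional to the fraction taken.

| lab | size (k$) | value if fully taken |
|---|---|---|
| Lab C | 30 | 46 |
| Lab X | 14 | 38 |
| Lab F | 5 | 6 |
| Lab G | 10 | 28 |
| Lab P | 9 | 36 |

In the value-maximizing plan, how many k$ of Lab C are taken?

Sort by value density: Lab P 36/9≈4, Lab G 28/10≈2.8, Lab X 38/14≈2.71, Lab C 46/30≈1.53, Lab F 6/5≈1.2.
All 9 k$ of Lab P fit (value 36) ; 51 remain.
Lab G: take in full, 10 k$ for value 28 ; 41 left.
All 14 k$ of Lab X fit (value 38) ; 27 remain.
Fill the last 27 k$ with part of Lab C: 27/30 of it earns 41.4.

27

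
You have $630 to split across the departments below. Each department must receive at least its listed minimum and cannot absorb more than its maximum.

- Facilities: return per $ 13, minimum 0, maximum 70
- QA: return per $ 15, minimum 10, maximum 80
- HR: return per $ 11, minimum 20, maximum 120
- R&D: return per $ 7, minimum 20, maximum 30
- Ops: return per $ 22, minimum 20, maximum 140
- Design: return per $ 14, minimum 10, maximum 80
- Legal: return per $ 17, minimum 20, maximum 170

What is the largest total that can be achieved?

Meeting every minimum uses 0+10+20+20+20+10+20 = 100 $, leaving 530.
Highest return per $ first: Ops 22 > Legal 17 > QA 15 > Design 14 > Facilities 13 > HR 11 > R&D 7.
Ops takes 120 more to reach its cap of 140 ; 410 left.
Give Legal 150 more to hit its cap of 170 ; 260 left.
QA takes 70 more to reach its cap of 80 ; 190 left.
Design: +70 to 80 (cap) ; 120 left.
Facilities takes 70 more to reach its cap of 70 ; 50 left.
Only 50 left; HR takes them to reach 70.
Total = 13×70 + 15×80 + 11×70 + 7×20 + 22×140 + 14×80 + 17×170 = 10110.

10110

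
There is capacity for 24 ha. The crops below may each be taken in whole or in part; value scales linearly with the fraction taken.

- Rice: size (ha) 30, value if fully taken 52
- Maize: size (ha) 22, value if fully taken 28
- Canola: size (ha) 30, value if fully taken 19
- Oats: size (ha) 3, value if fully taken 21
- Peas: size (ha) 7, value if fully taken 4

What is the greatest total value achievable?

Rank by value-to-size ratio: Oats 21/3≈7, Rice 52/30≈1.73, Maize 28/22≈1.27, Canola 19/30≈0.633, Peas 4/7≈0.571.
Oats: take in full, 3 ha for value 21 — 21 left.
Only 21 ha remain; take 21/30 of Rice for value 52×21/30 = 36.4.
Total value = 57.4.

57.4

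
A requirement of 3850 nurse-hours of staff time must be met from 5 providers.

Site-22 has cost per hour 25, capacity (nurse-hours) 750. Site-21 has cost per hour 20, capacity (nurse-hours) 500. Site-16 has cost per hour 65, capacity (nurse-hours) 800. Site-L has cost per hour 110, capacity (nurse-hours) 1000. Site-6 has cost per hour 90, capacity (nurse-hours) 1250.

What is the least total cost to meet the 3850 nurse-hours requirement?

253750

Use providers in increasing cost order.
Site-21 at 20: take all 500 nurse-hours → 3350 still needed.
Take 750 from Site-22 at 25 → need 2600 more.
Take 800 from Site-16 at 65 → need 1800 more.
Site-6 (90): use full 1250 → 550 nurse-hours to go.
Site-L at 110: take 550 of its 1000 → requirement met.
Cost = 500×20 + 750×25 + 800×65 + 1250×90 + 550×110 = 253750.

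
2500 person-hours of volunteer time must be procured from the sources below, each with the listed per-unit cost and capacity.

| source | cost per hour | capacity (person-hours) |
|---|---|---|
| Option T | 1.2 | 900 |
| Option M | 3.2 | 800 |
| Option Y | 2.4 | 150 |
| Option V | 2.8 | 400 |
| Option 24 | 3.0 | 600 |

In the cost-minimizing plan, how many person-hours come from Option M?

450

Fill from the cheapest source first.
Take 900 from Option T at 1.2 ; need 1600 more.
Option Y at 2.4: take all 150 person-hours ; 1450 still needed.
Option V at 2.8: take all 400 person-hours ; 1050 still needed.
Option 24 (3.0): use full 600 ; 450 person-hours to go.
Take 450 from Option M at 3.2 to finish.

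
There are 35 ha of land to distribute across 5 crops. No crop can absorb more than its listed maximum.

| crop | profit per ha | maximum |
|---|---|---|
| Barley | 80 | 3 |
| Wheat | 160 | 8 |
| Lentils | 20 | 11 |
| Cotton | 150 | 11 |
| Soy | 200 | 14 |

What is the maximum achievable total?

Highest profit per ha first: Soy 200 > Wheat 160 > Cotton 150 > Barley 80 > Lentils 20.
Give Soy 14 to hit its cap of 14 ; 21 left.
Wheat: +8 to 8 (cap) ; 13 left.
Give Cotton 11 to hit its cap of 11 ; 2 left.
Barley: +2 (room for 3) → 2. Pool exhausted.
Total = 80×2 + 160×8 + 150×11 + 200×14 = 5890.

5890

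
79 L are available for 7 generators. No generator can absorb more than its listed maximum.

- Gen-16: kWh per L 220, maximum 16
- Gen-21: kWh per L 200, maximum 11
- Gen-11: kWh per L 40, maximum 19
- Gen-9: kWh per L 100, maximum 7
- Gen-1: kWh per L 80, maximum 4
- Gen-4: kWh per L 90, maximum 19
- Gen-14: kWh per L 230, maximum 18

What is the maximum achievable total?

12750

Highest kWh per L first: Gen-14 230 > Gen-16 220 > Gen-21 200 > Gen-9 100 > Gen-4 90 > Gen-1 80 > Gen-11 40.
Give Gen-14 18 to hit its cap of 18 ; 61 left.
Give Gen-16 16 to hit its cap of 16 ; 45 left.
Gen-21 takes 11 to reach its cap of 11 ; 34 left.
Gen-9 takes 7 to reach its cap of 7 ; 27 left.
Give Gen-4 19 to hit its cap of 19 ; 8 left.
Give Gen-1 4 to hit its cap of 4 ; 4 left.
Only 4 left; Gen-11 takes them to reach 4.
Total = 220×16 + 200×11 + 40×4 + 100×7 + 80×4 + 90×19 + 230×18 = 12750.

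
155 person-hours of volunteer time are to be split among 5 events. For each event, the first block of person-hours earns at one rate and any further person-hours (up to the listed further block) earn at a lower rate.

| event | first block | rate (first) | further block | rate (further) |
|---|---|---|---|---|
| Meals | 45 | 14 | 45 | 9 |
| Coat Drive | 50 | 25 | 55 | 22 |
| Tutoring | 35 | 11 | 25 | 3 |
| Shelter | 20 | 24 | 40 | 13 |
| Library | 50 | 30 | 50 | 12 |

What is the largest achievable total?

Rank every tier by rate: Library/first 30 > Coat Drive/first 25 > Shelter/first 24 > Coat Drive/second 22 > Meals/first 14 > Shelter/second 13 > Library/second 12 > Tutoring/first 11 > Meals/second 9 > Tutoring/second 3.
Library/first (30): +50 — 105 left.
Fill Coat Drive first block (50 at 25) — 55 left.
Shelter first at 24: fill all 20 — 35 left.
Coat Drive second at 22: only 35 left, fill 35.
Total = 30×50 + 25×50 + 24×20 + 22×35 = 4000.

4000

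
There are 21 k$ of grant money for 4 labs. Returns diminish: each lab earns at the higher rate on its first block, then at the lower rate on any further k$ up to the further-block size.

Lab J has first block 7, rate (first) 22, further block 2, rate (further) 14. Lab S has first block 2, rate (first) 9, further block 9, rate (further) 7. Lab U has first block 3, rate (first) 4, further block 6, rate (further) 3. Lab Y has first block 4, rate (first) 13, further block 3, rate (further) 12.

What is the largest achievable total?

Rank every tier by rate: Lab J/first 22 > Lab J/second 14 > Lab Y/first 13 > Lab Y/second 12 > Lab S/first 9 > Lab S/second 7 > Lab U/first 4 > Lab U/second 3.
Lab J first at 22: fill all 7 → 14 left.
Lab J second at 14: fill all 2 → 12 left.
Fill Lab Y first block (4 at 13) → 8 left.
Lab Y/second (12): +3 → 5 left.
Lab S/first (9): +2 → 3 left.
Lab S/second: +3 of 9 at 7; pool empty.
Total = 22×7 + 14×2 + 13×4 + 12×3 + 9×2 + 7×3 = 309.

309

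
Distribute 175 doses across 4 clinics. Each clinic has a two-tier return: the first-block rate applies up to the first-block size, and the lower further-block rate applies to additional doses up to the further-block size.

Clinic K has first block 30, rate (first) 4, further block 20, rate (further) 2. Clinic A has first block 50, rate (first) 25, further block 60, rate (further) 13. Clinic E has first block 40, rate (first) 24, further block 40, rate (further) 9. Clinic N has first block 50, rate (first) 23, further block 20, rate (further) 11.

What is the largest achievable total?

Order all 8 blocks by rate: Clinic A/first 25 > Clinic E/first 24 > Clinic N/first 23 > Clinic A/second 13 > Clinic N/second 11 > Clinic E/second 9 > Clinic K/first 4 > Clinic K/second 2.
Clinic A/first (25): +50 → 125 left.
Clinic E first at 24: fill all 40 → 85 left.
Fill Clinic N first block (50 at 23) → 35 left.
Clinic A second at 13: only 35 left, fill 35.
Total = 25×50 + 24×40 + 23×50 + 13×35 = 3815.

3815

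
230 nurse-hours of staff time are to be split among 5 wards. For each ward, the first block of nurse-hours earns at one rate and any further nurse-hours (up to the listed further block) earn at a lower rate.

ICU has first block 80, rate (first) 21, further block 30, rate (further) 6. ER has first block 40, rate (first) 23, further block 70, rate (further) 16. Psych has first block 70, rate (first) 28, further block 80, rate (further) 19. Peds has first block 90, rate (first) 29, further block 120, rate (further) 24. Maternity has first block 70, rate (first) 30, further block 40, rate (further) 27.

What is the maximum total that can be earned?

6670

Order all 10 blocks by rate: Maternity/first 30 > Peds/first 29 > Psych/first 28 > Maternity/second 27 > Peds/second 24 > ER/first 23 > ICU/first 21 > Psych/second 19 > ER/second 16 > ICU/second 6.
Fill Maternity first block (70 at 30) ; 160 left.
Peds/first (29): +90 ; 70 left.
Psych/first (28): +70 ; 0 left.
Total = 30×70 + 29×90 + 28×70 = 6670.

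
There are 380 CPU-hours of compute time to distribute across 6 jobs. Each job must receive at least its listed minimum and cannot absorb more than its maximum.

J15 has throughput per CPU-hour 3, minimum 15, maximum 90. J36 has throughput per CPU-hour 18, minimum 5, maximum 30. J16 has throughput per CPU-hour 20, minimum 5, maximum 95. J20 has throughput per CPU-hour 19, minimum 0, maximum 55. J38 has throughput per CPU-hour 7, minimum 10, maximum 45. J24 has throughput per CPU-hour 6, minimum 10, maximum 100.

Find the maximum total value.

4565

Meeting every minimum uses 15+5+5+0+10+10 = 45 CPU-hours, leaving 335.
Rank by throughput per CPU-hour: J16 20 > J20 19 > J36 18 > J38 7 > J24 6 > J15 3.
J16 takes 90 more to reach its cap of 95 → 245 left.
Give J20 55 more to hit its cap of 55 → 190 left.
Give J36 25 more to hit its cap of 30 → 165 left.
J38 takes 35 more to reach its cap of 45 → 130 left.
Give J24 90 more to hit its cap of 100 → 40 left.
J15 has room for 75 more but only 40 remain, so it gets 55.
Total = 3×55 + 18×30 + 20×95 + 19×55 + 7×45 + 6×100 = 4565.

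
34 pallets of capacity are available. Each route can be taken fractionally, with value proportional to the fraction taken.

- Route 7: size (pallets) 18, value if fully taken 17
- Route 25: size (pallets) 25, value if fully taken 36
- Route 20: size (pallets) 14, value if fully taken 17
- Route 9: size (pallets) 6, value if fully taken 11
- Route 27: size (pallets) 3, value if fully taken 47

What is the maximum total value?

94

Rank by value-to-size ratio: Route 27 47/3≈15.7, Route 9 11/6≈1.83, Route 25 36/25≈1.44, Route 20 17/14≈1.21, Route 7 17/18≈0.944.
Route 27: take in full, 3 pallets for value 47 → 31 left.
All 6 pallets of Route 9 fit (value 11) → 25 remain.
All 25 pallets of Route 25 fit (value 36) → 0 remain.
Total value = 94.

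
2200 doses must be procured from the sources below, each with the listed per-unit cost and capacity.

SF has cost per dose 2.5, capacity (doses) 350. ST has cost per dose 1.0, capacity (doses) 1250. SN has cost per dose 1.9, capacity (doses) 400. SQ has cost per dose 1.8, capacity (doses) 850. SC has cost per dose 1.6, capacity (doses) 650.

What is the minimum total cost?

2830

Use sources in increasing cost order.
Take 1250 from ST at 1.0 — need 950 more.
Take 650 from SC at 1.6 — need 300 more.
Take 300 from SQ at 1.8 to finish.
SN, SF: unused.
Cost = 1250×1.0 + 650×1.6 + 300×1.8 = 2830.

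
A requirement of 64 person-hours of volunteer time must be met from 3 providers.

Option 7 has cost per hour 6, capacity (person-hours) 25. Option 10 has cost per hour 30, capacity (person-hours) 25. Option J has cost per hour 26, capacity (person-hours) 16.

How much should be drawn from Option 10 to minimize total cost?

Fill from the cheapest provider first.
Take 25 from Option 7 at 6 → need 39 more.
Take 16 from Option J at 26 → need 23 more.
Option 10 at 30: take 23 of its 25 → requirement met.

23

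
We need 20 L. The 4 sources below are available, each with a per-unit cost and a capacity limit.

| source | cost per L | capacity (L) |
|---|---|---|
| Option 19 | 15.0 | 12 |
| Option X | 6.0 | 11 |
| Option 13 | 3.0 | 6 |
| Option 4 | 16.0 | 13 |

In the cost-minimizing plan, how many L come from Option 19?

3

Cheapest first:
Option 13 at 3.0: take all 6 L ; 14 still needed.
Option X (6.0): use full 11 ; 3 L to go.
Option 19 (15.0): take the remaining 3 ; done.
Option 4: unused.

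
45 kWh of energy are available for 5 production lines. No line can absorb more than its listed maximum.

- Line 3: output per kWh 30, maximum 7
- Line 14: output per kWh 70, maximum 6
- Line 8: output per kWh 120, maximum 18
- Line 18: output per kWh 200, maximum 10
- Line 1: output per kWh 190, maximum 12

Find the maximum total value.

Rank by output per kWh: Line 18 200 > Line 1 190 > Line 8 120 > Line 14 70 > Line 3 30.
Line 18 takes 10 to reach its cap of 10 ; 35 left.
Line 1 takes 12 to reach its cap of 12 ; 23 left.
Line 8: +18 to 18 (cap) ; 5 left.
Only 5 left; Line 14 takes them to reach 5.
Total = 70×5 + 120×18 + 200×10 + 190×12 = 6790.

6790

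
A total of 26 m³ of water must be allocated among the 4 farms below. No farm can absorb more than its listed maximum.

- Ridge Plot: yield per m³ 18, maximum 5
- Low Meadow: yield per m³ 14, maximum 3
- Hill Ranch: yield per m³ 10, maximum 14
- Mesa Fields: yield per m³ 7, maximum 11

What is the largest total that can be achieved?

Rank by yield per m³: Ridge Plot 18 > Low Meadow 14 > Hill Ranch 10 > Mesa Fields 7.
Give Ridge Plot 5 to hit its cap of 5 → 21 left.
Low Meadow: +3 to 3 (cap) → 18 left.
Give Hill Ranch 14 to hit its cap of 14 → 4 left.
Mesa Fields: +4 (room for 11) → 4. Pool exhausted.
Total = 18×5 + 14×3 + 10×14 + 7×4 = 300.

300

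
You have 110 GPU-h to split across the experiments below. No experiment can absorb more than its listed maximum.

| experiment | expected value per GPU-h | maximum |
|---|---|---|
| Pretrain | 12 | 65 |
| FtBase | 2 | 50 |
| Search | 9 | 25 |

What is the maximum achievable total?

Highest expected value per GPU-h first: Pretrain 12 > Search 9 > FtBase 2.
Give Pretrain 65 to hit its cap of 65 ; 45 left.
Search: +25 to 25 (cap) ; 20 left.
FtBase has room for 50 but only 20 remain, so it gets 20.
Total = 12×65 + 2×20 + 9×25 = 1045.

1045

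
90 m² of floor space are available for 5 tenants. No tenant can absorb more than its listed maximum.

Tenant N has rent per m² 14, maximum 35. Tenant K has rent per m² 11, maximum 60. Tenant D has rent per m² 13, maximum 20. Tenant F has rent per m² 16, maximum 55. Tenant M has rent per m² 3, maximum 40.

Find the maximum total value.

1370

Order the tenants by rent per m²: Tenant F 16 > Tenant N 14 > Tenant D 13 > Tenant K 11 > Tenant M 3.
Tenant F takes 55 to reach its cap of 55 — 35 left.
Tenant N: +35 to 35 (cap) — 0 left.
Total = 14×35 + 16×55 = 1370.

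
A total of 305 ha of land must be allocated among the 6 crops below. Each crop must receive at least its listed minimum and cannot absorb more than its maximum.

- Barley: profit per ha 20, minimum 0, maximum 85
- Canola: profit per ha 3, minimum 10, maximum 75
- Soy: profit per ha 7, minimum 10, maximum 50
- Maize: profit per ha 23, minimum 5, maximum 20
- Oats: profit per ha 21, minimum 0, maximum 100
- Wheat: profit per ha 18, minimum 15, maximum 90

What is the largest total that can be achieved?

Meeting every minimum uses 0+10+10+5+0+15 = 40 ha, leaving 265.
Rank by profit per ha: Maize 23 > Oats 21 > Barley 20 > Wheat 18 > Soy 7 > Canola 3.
Maize takes 15 more to reach its cap of 20 → 250 left.
Give Oats 100 more to hit its cap of 100 → 150 left.
Give Barley 85 more to hit its cap of 85 → 65 left.
Wheat: +65 (room for 75) → 80. Pool exhausted.
Total = 20×85 + 3×10 + 7×10 + 23×20 + 21×100 + 18×80 = 5800.

5800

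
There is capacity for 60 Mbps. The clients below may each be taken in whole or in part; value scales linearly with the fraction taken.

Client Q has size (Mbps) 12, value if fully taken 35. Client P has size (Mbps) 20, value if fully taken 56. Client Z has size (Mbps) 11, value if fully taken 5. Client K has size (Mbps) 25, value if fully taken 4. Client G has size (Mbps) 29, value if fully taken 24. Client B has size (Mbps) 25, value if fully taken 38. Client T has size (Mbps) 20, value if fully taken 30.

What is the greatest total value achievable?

Rank by value-to-size ratio: Client Q 35/12≈2.92, Client P 56/20≈2.8, Client B 38/25≈1.52, Client T 30/20≈1.5, Client G 24/29≈0.828, Client Z 5/11≈0.455, Client K 4/25≈0.16.
Client Q: take in full, 12 Mbps for value 35 → 48 left.
Take all of Client P (20 Mbps, value 56) → 28 Mbps left.
Take all of Client B (25 Mbps, value 38) → 3 Mbps left.
3 Mbps left: a 3/20 share of Client T gives 30×3/20 = 4.5.
Total value = 133.5.

133.5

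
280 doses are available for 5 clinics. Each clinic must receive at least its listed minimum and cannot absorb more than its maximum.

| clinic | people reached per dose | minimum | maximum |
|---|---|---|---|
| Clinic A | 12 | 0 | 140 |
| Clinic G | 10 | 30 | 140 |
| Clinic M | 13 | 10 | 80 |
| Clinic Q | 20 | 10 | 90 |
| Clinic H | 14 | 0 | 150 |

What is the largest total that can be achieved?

Meeting every minimum uses 0+30+10+10+0 = 50 doses, leaving 230.
Highest people reached per dose first: Clinic Q 20 > Clinic H 14 > Clinic M 13 > Clinic A 12 > Clinic G 10.
Clinic Q takes 80 more to reach its cap of 90 — 150 left.
Give Clinic H 150 more to hit its cap of 150 — 0 left.
Total = 10×30 + 13×10 + 20×90 + 14×150 = 4330.

4330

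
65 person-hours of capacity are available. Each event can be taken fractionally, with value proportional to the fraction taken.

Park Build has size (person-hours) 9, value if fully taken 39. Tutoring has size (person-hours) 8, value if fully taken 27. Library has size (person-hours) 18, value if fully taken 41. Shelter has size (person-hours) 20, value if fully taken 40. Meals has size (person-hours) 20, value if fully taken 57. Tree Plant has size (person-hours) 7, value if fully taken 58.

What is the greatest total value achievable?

Best value per unit of size first: Tree Plant 58/7≈8.29, Park Build 39/9≈4.33, Tutoring 27/8≈3.38, Meals 57/20≈2.85, Library 41/18≈2.28, Shelter 40/20≈2.
Take all of Tree Plant (7 person-hours, value 58) → 58 person-hours left.
All 9 person-hours of Park Build fit (value 39) → 49 remain.
Take all of Tutoring (8 person-hours, value 27) → 41 person-hours left.
Meals: take in full, 20 person-hours for value 57 → 21 left.
All 18 person-hours of Library fit (value 41) → 3 remain.
Fill the last 3 person-hours with part of Shelter: 3/20 of it earns 6.
Total value = 228.

228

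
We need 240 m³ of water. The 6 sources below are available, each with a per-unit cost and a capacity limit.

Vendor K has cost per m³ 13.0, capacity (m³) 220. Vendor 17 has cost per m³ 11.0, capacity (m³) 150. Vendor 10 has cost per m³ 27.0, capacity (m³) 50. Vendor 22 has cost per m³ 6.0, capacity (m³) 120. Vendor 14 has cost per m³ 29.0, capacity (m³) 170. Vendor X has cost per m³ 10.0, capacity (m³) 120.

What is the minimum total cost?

Fill from the cheapest source first.
Vendor 22 at 6.0: take all 120 m³ ; 120 still needed.
Take 120 from Vendor X at 10.0 ; need 0 more.
Vendor 17, Vendor K, Vendor 10, Vendor 14: unused.
Cost = 120×6.0 + 120×10.0 = 1920.

1920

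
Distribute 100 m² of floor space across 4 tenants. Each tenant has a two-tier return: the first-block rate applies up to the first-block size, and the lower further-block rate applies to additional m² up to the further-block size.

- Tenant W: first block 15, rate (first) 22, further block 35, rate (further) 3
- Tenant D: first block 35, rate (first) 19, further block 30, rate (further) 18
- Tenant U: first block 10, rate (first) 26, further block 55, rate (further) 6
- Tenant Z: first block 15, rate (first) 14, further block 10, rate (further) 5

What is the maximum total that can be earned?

1935

Rank every tier by rate: Tenant U/T1 26 > Tenant W/T1 22 > Tenant D/T1 19 > Tenant D/T2 18 > Tenant Z/T1 14 > Tenant U/T2 6 > Tenant Z/T2 5 > Tenant W/T2 3.
Fill Tenant U T1 block (10 at 26) → 90 left.
Tenant W T1 at 22: fill all 15 → 75 left.
Tenant D/T1 (19): +35 → 40 left.
Tenant D/T2 (18): +30 → 10 left.
Tenant Z/T1: +10 of 15 at 14; pool empty.
Total = 26×10 + 22×15 + 19×35 + 18×30 + 14×10 = 1935.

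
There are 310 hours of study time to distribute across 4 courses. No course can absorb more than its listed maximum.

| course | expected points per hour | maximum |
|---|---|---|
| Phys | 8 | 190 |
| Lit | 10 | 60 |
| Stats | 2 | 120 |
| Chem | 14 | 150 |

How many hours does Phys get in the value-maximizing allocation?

100

Order the courses by expected points per hour: Chem 14 > Lit 10 > Phys 8 > Stats 2.
Chem takes 150 to reach its cap of 150 — 160 left.
Give Lit 60 to hit its cap of 60 — 100 left.
Only 100 left; Phys takes them to reach 100.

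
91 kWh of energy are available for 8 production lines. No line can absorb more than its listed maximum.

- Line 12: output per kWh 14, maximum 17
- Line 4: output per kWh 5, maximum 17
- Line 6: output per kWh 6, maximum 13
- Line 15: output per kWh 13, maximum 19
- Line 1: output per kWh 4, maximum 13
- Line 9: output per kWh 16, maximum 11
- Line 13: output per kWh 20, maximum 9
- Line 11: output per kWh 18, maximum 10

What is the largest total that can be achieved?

Rank by output per kWh: Line 13 20 > Line 11 18 > Line 9 16 > Line 12 14 > Line 15 13 > Line 6 6 > Line 4 5 > Line 1 4.
Give Line 13 9 to hit its cap of 9 ; 82 left.
Line 11 takes 10 to reach its cap of 10 ; 72 left.
Give Line 9 11 to hit its cap of 11 ; 61 left.
Line 12 takes 17 to reach its cap of 17 ; 44 left.
Line 15 takes 19 to reach its cap of 19 ; 25 left.
Give Line 6 13 to hit its cap of 13 ; 12 left.
Only 12 left; Line 4 takes them to reach 12.
Total = 14×17 + 5×12 + 6×13 + 13×19 + 16×11 + 20×9 + 18×10 = 1159.

1159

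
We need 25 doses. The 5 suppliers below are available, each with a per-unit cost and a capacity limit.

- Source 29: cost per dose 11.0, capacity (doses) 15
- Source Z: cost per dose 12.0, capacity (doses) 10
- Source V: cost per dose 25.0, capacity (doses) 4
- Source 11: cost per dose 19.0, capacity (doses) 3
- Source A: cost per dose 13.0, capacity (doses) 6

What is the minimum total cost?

285

Use suppliers in increasing cost order.
Source 29 (11.0): use full 15 — 10 doses to go.
Source Z (12.0): use full 10 — 0 doses to go.
Source A, Source 11, Source V: unused.
Cost = 15×11.0 + 10×12.0 = 285.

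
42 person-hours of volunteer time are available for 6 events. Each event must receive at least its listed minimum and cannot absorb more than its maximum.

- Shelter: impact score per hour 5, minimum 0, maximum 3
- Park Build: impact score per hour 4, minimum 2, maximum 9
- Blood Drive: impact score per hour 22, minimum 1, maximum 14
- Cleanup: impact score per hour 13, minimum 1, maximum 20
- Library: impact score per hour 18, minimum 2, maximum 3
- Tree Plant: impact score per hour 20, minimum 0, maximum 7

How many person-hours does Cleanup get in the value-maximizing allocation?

Meeting every minimum uses 0+2+1+1+2+0 = 6 person-hours, leaving 36.
Rank by impact score per hour: Blood Drive 22 > Tree Plant 20 > Library 18 > Cleanup 13 > Shelter 5 > Park Build 4.
Blood Drive takes 13 more to reach its cap of 14 ; 23 left.
Tree Plant: +7 to 7 (cap) ; 16 left.
Give Library 1 more to hit its cap of 3 ; 15 left.
Only 15 left; Cleanup takes them to reach 16.

16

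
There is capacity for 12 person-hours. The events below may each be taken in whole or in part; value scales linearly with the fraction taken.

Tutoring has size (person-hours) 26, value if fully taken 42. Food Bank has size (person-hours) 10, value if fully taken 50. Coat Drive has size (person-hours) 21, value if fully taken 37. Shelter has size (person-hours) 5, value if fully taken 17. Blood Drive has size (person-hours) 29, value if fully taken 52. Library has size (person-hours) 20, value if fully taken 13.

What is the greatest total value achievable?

56.8

Rank by value-to-size ratio: Food Bank 50/10≈5, Shelter 17/5≈3.4, Blood Drive 52/29≈1.79, Coat Drive 37/21≈1.76, Tutoring 42/26≈1.62, Library 13/20≈0.65.
Take all of Food Bank (10 person-hours, value 50) ; 2 person-hours left.
Fill the last 2 person-hours with part of Shelter: 2/5 of it earns 6.8.
Total value = 56.8.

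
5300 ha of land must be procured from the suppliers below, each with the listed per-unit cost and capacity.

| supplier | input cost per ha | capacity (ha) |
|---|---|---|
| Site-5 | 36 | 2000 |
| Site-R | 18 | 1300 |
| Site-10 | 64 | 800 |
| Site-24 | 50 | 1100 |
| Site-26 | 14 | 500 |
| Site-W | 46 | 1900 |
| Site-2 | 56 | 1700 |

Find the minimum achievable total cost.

Use suppliers in increasing cost order.
Take 500 from Site-26 at 14 → need 4800 more.
Take 1300 from Site-R at 18 → need 3500 more.
Site-5 (36): use full 2000 → 1500 ha to go.
Site-W at 46: take 1500 of its 1900 → requirement met.
Site-24, Site-2, Site-10: unused.
Cost = 500×14 + 1300×18 + 2000×36 + 1500×46 = 171400.

171400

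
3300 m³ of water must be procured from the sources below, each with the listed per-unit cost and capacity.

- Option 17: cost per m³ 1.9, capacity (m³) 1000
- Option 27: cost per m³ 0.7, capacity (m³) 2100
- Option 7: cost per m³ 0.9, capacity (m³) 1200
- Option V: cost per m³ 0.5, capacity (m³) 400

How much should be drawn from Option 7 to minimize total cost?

Fill from the cheapest source first.
Option V (0.5): use full 400 → 2900 m³ to go.
Option 27 (0.7): use full 2100 → 800 m³ to go.
Take 800 from Option 7 at 0.9 to finish.
Option 17: unused.

800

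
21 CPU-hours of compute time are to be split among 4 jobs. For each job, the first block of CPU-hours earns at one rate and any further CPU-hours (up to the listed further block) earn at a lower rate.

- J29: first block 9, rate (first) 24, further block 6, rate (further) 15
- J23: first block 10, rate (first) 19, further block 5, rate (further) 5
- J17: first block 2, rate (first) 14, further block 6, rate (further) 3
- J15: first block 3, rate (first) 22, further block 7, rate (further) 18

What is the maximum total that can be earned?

Order all 8 blocks by rate: J29/first 24 > J15/first 22 > J23/first 19 > J15/second 18 > J29/second 15 > J17/first 14 > J23/second 5 > J17/second 3.
Fill J29 first block (9 at 24) → 12 left.
J15/first (22): +3 → 9 left.
J23 first at 19: only 9 left, fill 9.
Total = 24×9 + 22×3 + 19×9 = 453.

453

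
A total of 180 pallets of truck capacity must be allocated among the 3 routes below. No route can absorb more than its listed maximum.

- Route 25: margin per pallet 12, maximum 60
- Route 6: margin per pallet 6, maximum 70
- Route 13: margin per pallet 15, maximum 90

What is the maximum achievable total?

2250

Order the routes by margin per pallet: Route 13 15 > Route 25 12 > Route 6 6.
Route 13 takes 90 to reach its cap of 90 — 90 left.
Give Route 25 60 to hit its cap of 60 — 30 left.
Only 30 left; Route 6 takes them to reach 30.
Total = 12×60 + 6×30 + 15×90 = 2250.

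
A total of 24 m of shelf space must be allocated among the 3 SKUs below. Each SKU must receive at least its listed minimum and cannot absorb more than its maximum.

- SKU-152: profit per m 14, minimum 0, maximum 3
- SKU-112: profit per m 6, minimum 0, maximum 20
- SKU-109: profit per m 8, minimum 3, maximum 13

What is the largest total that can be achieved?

194

Meeting every minimum uses 0+0+3 = 3 m, leaving 21.
Rank by profit per m: SKU-152 14 > SKU-109 8 > SKU-112 6.
Give SKU-152 3 more to hit its cap of 3 → 18 left.
Give SKU-109 10 more to hit its cap of 13 → 8 left.
SKU-112: +8 (room for 20) → 8. Pool exhausted.
Total = 14×3 + 6×8 + 8×13 = 194.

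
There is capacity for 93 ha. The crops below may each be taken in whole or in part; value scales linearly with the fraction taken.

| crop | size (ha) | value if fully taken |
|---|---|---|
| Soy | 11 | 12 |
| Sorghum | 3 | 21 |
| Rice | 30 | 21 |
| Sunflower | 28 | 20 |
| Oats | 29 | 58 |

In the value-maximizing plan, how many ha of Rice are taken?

Sort by value density: Sorghum 21/3≈7, Oats 58/29≈2, Soy 12/11≈1.09, Sunflower 20/28≈0.714, Rice 21/30≈0.7.
Sorghum: take in full, 3 ha for value 21 ; 90 left.
Take all of Oats (29 ha, value 58) ; 61 ha left.
All 11 ha of Soy fit (value 12) ; 50 remain.
Sunflower: take in full, 28 ha for value 20 ; 22 left.
Fill the last 22 ha with part of Rice: 22/30 of it earns 15.4.

22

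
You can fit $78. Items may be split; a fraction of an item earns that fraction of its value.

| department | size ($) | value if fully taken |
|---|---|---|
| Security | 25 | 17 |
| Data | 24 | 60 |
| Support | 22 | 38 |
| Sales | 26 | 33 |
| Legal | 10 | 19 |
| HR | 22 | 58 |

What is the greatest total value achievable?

175

Best value per unit of size first: HR 58/22≈2.64, Data 60/24≈2.5, Legal 19/10≈1.9, Support 38/22≈1.73, Sales 33/26≈1.27, Security 17/25≈0.68.
HR: take in full, 22 $ for value 58 → 56 left.
Take all of Data (24 $, value 60) → 32 $ left.
All 10 $ of Legal fit (value 19) → 22 remain.
Support: take in full, 22 $ for value 38 → 0 left.
Total value = 175.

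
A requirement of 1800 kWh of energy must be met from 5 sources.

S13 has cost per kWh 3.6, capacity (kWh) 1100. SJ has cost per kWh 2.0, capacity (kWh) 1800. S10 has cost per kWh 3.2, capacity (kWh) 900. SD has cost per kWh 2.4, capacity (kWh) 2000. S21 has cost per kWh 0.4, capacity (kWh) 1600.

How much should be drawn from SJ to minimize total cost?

Fill from the cheapest source first.
S21 at 0.4: take all 1600 kWh ; 200 still needed.
SJ (2.0): take the remaining 200 ; done.
SD, S10, S13: unused.

200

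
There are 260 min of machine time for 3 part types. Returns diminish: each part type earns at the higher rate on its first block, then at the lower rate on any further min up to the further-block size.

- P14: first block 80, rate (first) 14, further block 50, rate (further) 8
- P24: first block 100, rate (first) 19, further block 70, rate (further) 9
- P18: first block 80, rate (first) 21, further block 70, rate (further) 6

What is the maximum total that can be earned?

4700

Treat each block as its own option and order by rate: P18/tier1 21 > P24/tier1 19 > P14/tier1 14 > P24/tier2 9 > P14/tier2 8 > P18/tier2 6.
Fill P18 tier1 block (80 at 21) — 180 left.
P24/tier1 (19): +100 — 80 left.
P14/tier1 (14): +80 — 0 left.
Total = 21×80 + 19×100 + 14×80 = 4700.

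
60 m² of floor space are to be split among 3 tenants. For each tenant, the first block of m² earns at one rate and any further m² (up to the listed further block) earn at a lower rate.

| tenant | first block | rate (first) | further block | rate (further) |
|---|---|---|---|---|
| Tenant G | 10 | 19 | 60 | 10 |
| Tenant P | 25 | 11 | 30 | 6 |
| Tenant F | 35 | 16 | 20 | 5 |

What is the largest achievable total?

915

Treat each block as its own option and order by rate: Tenant G/T1 19 > Tenant F/T1 16 > Tenant P/T1 11 > Tenant G/T2 10 > Tenant P/T2 6 > Tenant F/T2 5.
Tenant G T1 at 19: fill all 10 ; 50 left.
Tenant F T1 at 16: fill all 35 ; 15 left.
Tenant P T1 at 11: only 15 left, fill 15.
Total = 19×10 + 16×35 + 11×15 = 915.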